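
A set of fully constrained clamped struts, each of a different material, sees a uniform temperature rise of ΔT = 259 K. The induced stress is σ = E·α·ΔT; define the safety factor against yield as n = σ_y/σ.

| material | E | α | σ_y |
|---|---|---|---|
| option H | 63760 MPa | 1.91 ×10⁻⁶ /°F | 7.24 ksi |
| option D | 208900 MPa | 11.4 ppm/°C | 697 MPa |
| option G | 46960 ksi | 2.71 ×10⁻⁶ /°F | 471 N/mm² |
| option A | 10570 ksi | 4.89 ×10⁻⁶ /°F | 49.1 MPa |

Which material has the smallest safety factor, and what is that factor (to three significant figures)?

With everything in SI (GPa, ×10⁻⁶/K, MPa):
  option H: E = 63.76, α = 3.44, σ_y = 49.92 → σ = 56.8 MPa, n = 0.879
  option D: E = 208.9, α = 11.4, σ_y = 697.0 → σ = 617 MPa, n = 1.13
  option G: E = 323.8, α = 4.88, σ_y = 471.0 → σ = 409 MPa, n = 1.15
  option A: E = 72.88, α = 8.80, σ_y = 49.10 → σ = 166 MPa, n = 0.296
Option A has the lowest safety factor, n = 0.296.

option A, n = 0.296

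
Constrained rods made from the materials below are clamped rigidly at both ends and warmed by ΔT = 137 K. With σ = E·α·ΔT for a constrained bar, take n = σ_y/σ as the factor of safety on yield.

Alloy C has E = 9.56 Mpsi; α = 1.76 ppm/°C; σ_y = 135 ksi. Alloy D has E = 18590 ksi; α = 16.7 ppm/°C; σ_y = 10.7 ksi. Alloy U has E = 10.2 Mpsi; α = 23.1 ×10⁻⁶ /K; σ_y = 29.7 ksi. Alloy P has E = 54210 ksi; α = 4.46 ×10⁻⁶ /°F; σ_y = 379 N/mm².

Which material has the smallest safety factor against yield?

alloy D

In consistent units (E in GPa, α in ×10⁻⁶/K, σ_y in MPa):
  alloy C: E = 65.91, α = 1.76, σ_y = 930.8 → σ = 15.9 MPa, n = 58.6
  alloy D: E = 128.2, α = 16.7, σ_y = 73.77 → σ = 293 MPa, n = 0.252
  alloy U: E = 70.33, α = 23.1, σ_y = 204.8 → σ = 223 MPa, n = 0.920
  alloy P: E = 373.8, α = 8.03, σ_y = 379.0 → σ = 411 MPa, n = 0.922
Alloy D has the lowest safety factor, n = 0.252.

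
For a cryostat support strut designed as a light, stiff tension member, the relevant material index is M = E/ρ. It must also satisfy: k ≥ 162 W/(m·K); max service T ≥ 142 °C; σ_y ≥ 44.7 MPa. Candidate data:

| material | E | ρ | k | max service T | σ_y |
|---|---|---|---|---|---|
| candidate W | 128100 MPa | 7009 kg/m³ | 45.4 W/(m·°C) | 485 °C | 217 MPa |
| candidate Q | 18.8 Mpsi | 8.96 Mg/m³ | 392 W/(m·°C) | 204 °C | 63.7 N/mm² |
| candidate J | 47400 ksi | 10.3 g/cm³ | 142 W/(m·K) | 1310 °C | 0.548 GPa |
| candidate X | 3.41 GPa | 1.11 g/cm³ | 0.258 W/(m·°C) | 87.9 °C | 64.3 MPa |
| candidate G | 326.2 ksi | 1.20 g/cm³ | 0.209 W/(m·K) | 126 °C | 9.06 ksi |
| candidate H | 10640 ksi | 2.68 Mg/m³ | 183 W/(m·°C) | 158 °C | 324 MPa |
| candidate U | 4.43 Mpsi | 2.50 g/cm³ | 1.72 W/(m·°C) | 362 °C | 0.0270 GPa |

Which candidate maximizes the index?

Screen on constraints: k ≥ 162 W/(m·K); max service T ≥ 142 °C; σ_y ≥ 44.7 MPa. Survivors: candidate Q, candidate H.
Normalizing units and computing the index:
  candidate Q: E = 129.6 GPa, ρ = 8960 kg/m³
  candidate H: E = 73.36 GPa, ρ = 2680 kg/m³
  candidate H: M = 27.4 MN·m/kg
  candidate Q: M = 14.5 MN·m/kg
Candidate H has the largest M.

candidate H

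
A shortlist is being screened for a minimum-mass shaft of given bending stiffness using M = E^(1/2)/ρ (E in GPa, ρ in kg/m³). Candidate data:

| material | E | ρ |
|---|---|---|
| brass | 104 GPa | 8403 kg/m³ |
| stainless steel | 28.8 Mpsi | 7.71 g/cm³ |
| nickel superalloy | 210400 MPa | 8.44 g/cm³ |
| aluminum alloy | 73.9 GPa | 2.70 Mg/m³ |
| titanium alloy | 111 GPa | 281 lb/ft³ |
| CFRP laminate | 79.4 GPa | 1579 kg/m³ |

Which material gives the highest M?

CFRP laminate

Convert each candidate to consistent units, then evaluate M:
  brass: E = 104.0 GPa, ρ = 8403 kg/m³
  stainless steel: E = 198.6 GPa, ρ = 7710 kg/m³
  nickel superalloy: E = 210.4 GPa, ρ = 8440 kg/m³
  aluminum alloy: E = 73.90 GPa, ρ = 2700 kg/m³
  titanium alloy: E = 111.0 GPa, ρ = 4501 kg/m³
  CFRP laminate: E = 79.40 GPa, ρ = 1579 kg/m³
  CFRP laminate: M = 5.64×10⁻³
  aluminum alloy: M = 3.18×10⁻³
  titanium alloy: M = 2.34×10⁻³
  stainless steel: M = 1.83×10⁻³
  nickel superalloy: M = 1.72×10⁻³
  brass: M = 1.21×10⁻³
CFRP laminate has the largest M.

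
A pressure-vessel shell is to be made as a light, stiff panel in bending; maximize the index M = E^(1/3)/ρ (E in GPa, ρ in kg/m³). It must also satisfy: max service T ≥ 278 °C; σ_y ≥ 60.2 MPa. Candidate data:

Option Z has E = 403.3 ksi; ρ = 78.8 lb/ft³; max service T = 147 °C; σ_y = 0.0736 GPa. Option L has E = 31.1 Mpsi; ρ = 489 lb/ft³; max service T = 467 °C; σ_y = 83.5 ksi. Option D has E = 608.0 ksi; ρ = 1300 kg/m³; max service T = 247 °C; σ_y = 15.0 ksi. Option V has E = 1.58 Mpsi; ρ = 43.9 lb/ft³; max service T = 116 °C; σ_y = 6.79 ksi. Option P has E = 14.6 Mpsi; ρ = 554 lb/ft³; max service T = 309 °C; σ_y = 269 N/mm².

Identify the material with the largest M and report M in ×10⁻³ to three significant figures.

option L, M = 0.764×10⁻³

Screen on constraints: max service T ≥ 278 °C; σ_y ≥ 60.2 MPa. Survivors: option L, option P.
In SI units:
  option L: E = 214.4 GPa, ρ = 7833 kg/m³
  option P: E = 100.7 GPa, ρ = 8874 kg/m³
  option L: M = 0.764×10⁻³
  option P: M = 0.524×10⁻³
Highest index: option L.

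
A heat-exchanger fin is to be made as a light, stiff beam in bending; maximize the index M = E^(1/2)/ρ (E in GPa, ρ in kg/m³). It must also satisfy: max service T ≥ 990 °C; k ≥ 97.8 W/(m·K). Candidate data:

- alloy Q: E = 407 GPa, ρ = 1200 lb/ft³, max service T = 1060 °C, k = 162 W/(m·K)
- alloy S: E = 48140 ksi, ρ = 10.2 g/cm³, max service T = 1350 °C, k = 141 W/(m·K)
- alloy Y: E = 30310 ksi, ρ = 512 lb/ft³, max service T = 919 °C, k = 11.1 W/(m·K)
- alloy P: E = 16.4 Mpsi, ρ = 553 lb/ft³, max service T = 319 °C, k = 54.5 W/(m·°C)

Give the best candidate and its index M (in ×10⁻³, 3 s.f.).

Screen on constraints: max service T ≥ 990 °C; k ≥ 97.8 W/(m·K). Survivors: alloy Q, alloy S.
After converting to SI:
  alloy Q: E = 407.0 GPa, ρ = 19220 kg/m³
  alloy S: E = 331.9 GPa, ρ = 10200 kg/m³
  alloy S: M = 1.79×10⁻³
  alloy Q: M = 1.05×10⁻³
The maximum is for alloy S.

alloy S, M = 1.79×10⁻³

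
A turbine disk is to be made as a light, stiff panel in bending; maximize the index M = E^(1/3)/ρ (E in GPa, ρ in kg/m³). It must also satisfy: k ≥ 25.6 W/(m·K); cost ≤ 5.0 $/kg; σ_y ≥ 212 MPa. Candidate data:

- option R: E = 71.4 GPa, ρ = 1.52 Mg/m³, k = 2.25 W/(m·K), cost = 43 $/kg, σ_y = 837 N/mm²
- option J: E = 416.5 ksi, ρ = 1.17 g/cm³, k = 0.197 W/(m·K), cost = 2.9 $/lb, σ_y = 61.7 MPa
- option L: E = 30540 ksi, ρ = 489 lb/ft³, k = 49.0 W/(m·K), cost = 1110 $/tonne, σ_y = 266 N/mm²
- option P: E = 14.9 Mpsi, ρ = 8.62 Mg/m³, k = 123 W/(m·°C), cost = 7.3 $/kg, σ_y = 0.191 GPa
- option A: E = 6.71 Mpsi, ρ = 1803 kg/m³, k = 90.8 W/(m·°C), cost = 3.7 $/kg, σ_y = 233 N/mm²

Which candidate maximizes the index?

option A

Screen on constraints: k ≥ 25.6 W/(m·K); cost ≤ 5.0 $/kg; σ_y ≥ 212 MPa. Survivors: option L, option A.
Convert each candidate to consistent units, then evaluate M:
  option L: E = 210.6 GPa, ρ = 7833 kg/m³
  option A: E = 46.26 GPa, ρ = 1803 kg/m³
  option A: M = 1.99×10⁻³
  option L: M = 0.760×10⁻³
Highest index: option A.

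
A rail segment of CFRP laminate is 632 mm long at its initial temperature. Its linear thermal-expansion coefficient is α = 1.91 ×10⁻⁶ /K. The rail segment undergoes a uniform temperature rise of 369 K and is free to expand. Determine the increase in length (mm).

ΔL = α·L₀·ΔT = 1.91×10⁻⁶ × 632 mm × 369.0 K = 0.445 mm.

0.445 mm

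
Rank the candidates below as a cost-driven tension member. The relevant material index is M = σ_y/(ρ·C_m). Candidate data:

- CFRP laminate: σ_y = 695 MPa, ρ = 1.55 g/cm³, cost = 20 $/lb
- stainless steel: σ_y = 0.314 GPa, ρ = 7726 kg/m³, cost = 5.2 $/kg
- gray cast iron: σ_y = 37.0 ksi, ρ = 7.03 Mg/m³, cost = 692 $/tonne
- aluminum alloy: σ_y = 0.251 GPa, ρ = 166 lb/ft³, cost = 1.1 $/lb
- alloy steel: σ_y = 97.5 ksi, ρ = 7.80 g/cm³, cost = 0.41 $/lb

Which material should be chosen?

alloy steel

In SI units:
  CFRP laminate: σ_y = 695.0 MPa, ρ = 1550 kg/m³, cost = 44.09 $/kg
  stainless steel: σ_y = 314.0 MPa, ρ = 7726 kg/m³, cost = 5.200 $/kg
  gray cast iron: σ_y = 255.1 MPa, ρ = 7030 kg/m³, cost = 0.6920 $/kg
  aluminum alloy: σ_y = 251.0 MPa, ρ = 2659 kg/m³, cost = 2.425 $/kg
  alloy steel: σ_y = 672.2 MPa, ρ = 7800 kg/m³, cost = 0.9039 $/kg
  alloy steel: M = 95.3 kN·m per $
  gray cast iron: M = 52.4 kN·m per $
  aluminum alloy: M = 38.9 kN·m per $
  CFRP laminate: M = 10.2 kN·m per $
  stainless steel: M = 7.82 kN·m per $
Alloy steel ranks first.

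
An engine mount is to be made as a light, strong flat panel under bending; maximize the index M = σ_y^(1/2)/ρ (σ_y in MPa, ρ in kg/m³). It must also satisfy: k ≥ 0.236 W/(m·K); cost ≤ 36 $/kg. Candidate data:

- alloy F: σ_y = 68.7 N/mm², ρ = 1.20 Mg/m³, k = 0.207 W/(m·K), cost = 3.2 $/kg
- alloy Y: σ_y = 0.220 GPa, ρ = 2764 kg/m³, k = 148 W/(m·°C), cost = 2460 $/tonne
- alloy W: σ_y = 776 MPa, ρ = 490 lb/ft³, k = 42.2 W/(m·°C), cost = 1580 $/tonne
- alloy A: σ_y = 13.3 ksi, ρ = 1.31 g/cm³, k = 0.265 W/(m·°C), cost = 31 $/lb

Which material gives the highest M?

Screen on constraints: k ≥ 0.236 W/(m·K); cost ≤ 36 $/kg. Survivors: alloy Y, alloy W.
Normalizing units and computing the index:
  alloy Y: σ_y = 220.0 MPa, ρ = 2764 kg/m³
  alloy W: σ_y = 776.0 MPa, ρ = 7849 kg/m³
  alloy Y: M = 5.37×10⁻³
  alloy W: M = 3.55×10⁻³
Alloy Y ranks first.

alloy Y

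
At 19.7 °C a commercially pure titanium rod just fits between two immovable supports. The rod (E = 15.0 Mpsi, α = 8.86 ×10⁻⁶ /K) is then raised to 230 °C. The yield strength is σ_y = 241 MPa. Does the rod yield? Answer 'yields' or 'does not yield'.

does not yield

E = 15.0 Mpsi = 103.4 GPa.
ΔT = 210.3 K. Constrained thermal stress σ = E·α·ΔT = 103.4×10³ MPa × 8.86×10⁻⁶ × 210.3 = 193 MPa (compressive).
Compare to σ_y = 241 MPa: σ < σ_y, so it does not yield.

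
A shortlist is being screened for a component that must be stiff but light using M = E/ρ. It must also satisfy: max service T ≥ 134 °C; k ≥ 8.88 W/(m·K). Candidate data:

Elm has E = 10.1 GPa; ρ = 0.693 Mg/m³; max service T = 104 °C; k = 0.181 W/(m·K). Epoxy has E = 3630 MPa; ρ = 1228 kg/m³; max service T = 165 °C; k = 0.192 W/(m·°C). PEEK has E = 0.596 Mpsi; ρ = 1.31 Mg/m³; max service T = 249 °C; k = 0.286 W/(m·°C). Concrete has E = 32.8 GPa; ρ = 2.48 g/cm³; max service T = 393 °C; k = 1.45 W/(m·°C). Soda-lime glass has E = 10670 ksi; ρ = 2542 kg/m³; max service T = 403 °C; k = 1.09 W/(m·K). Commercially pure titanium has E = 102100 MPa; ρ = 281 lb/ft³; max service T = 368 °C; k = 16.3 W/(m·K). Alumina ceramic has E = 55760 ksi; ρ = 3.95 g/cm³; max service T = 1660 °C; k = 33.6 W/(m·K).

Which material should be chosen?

Screen on constraints: max service T ≥ 134 °C; k ≥ 8.88 W/(m·K). Survivors: commercially pure titanium, alumina ceramic.
Putting every candidate on a common basis:
  commercially pure titanium: E = 102.1 GPa, ρ = 4501 kg/m³
  alumina ceramic: E = 384.5 GPa, ρ = 3950 kg/m³
  alumina ceramic: M = 97.3 MN·m/kg
  commercially pure titanium: M = 22.7 MN·m/kg
Alumina ceramic has the largest M.

alumina ceramic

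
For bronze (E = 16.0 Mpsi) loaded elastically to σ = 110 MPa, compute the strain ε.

9.97×10⁻⁴

E = 16.0 Mpsi = 110.3 GPa = 110300 MPa.
ε = σ/E = 110 / 110300 = 9.97×10⁻⁴.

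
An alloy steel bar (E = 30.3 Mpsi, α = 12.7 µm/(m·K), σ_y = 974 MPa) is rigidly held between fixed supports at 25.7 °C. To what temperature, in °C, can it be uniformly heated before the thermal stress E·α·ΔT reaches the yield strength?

393 °C

E = 30.3 Mpsi = 208.9 GPa.
E·α·ΔT = 974.0 MPa ⇒ ΔT = 974.0 / (208.9×10³ × 12.7×10⁻⁶) = 367.1 K.
T = 25.7 + 367.1 = 392.8 °C.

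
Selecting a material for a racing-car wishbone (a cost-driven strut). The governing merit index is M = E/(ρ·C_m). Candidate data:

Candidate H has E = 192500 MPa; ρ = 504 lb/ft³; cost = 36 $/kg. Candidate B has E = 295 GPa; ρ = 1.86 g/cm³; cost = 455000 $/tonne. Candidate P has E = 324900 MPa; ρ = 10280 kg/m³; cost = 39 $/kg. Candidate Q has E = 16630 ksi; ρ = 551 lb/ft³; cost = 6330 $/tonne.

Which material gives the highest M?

candidate Q

Putting every candidate on a common basis:
  candidate H: E = 192.5 GPa, ρ = 8073 kg/m³, cost = 36.00 $/kg
  candidate B: E = 295.0 GPa, ρ = 1860 kg/m³, cost = 455.0 $/kg
  candidate P: E = 324.9 GPa, ρ = 10280 kg/m³, cost = 39.00 $/kg
  candidate Q: E = 114.7 GPa, ρ = 8826 kg/m³, cost = 6.330 $/kg
  candidate Q: M = 2.05 MN·m per $
  candidate P: M = 0.810 MN·m per $
  candidate H: M = 0.662 MN·m per $
  candidate B: M = 0.349 MN·m per $
Candidate Q ranks first.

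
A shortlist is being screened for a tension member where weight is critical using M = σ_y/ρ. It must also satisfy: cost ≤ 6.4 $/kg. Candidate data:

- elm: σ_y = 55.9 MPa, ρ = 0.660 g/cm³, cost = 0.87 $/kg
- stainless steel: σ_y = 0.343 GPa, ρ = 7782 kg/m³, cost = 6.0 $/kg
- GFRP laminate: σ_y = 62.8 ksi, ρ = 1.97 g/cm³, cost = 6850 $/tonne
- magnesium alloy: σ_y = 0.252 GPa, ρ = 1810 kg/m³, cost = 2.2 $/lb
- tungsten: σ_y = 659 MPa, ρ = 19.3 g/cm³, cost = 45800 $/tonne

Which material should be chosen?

magnesium alloy

Screen on constraints: cost ≤ 6.4 $/kg. Survivors: elm, stainless steel, magnesium alloy.
In SI units:
  elm: σ_y = 55.90 MPa, ρ = 660.0 kg/m³
  stainless steel: σ_y = 343.0 MPa, ρ = 7782 kg/m³
  magnesium alloy: σ_y = 252.0 MPa, ρ = 1810 kg/m³
  magnesium alloy: M = 139 kN·m/kg
  elm: M = 84.7 kN·m/kg
  stainless steel: M = 44.1 kN·m/kg
Magnesium alloy has the largest M.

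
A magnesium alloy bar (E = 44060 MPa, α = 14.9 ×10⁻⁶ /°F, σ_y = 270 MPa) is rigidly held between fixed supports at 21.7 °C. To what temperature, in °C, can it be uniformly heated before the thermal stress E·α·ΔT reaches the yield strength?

250 °C

E = 44060 MPa = 44.06 GPa.
α = 14.9×10⁻⁶/°F × 9/5 = 26.8×10⁻⁶/K.
E·α·ΔT = 270.0 MPa ⇒ ΔT = 270.0 / (44.06×10³ × 26.8×10⁻⁶) = 228.5 K.
T = 21.7 + 228.5 = 250.2 °C.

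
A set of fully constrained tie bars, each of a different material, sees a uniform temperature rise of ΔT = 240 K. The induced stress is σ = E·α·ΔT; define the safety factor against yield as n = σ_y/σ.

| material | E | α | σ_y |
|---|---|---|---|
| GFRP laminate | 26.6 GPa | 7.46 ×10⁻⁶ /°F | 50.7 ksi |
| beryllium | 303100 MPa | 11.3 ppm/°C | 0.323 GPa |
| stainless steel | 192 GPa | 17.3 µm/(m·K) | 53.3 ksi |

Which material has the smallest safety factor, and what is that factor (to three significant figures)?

beryllium, n = 0.393

Converting E to GPa, α to ×10⁻⁶/K, σ_y to MPa, then σ and n for each:
  GFRP laminate: E = 26.60, α = 13.4, σ_y = 349.6 → σ = 85.7 MPa, n = 4.08
  beryllium: E = 303.1, α = 11.3, σ_y = 323.0 → σ = 822 MPa, n = 0.393
  stainless steel: E = 192.0, α = 17.3, σ_y = 367.5 → σ = 797 MPa, n = 0.461
Beryllium has the lowest safety factor, n = 0.393.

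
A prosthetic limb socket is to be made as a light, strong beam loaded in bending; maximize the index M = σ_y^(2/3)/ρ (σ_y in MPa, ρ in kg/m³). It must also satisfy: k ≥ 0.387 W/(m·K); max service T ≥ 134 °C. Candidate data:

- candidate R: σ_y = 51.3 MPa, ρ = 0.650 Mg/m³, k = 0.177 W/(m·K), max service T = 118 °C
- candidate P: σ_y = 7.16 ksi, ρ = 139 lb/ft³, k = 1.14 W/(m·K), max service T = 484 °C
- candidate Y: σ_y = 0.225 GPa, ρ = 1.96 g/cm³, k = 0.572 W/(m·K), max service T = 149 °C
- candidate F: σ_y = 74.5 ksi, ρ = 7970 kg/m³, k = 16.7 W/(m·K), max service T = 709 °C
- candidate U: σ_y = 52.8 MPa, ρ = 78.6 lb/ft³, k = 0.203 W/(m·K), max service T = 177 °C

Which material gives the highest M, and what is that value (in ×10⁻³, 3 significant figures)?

Screen on constraints: k ≥ 0.387 W/(m·K); max service T ≥ 134 °C. Survivors: candidate P, candidate Y, candidate F.
Convert each candidate to consistent units, then evaluate M:
  candidate P: σ_y = 49.37 MPa, ρ = 2227 kg/m³
  candidate Y: σ_y = 225.0 MPa, ρ = 1960 kg/m³
  candidate F: σ_y = 513.7 MPa, ρ = 7970 kg/m³
  candidate Y: M = 18.9×10⁻³
  candidate F: M = 8.05×10⁻³
  candidate P: M = 6.04×10⁻³
Highest index: candidate Y.

candidate Y, M = 18.9×10⁻³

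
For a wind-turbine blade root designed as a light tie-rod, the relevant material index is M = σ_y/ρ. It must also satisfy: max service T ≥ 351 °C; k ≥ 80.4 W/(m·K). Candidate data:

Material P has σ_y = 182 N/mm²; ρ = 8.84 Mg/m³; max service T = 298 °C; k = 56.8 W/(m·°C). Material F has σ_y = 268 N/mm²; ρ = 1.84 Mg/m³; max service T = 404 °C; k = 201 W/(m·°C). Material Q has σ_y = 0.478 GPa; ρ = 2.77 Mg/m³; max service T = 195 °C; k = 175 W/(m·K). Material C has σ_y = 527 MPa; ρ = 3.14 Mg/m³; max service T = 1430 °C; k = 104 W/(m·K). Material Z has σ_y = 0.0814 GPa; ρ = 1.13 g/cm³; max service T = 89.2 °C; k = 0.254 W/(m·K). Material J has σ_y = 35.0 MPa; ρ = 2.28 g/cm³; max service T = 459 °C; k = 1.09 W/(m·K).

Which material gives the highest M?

Screen on constraints: max service T ≥ 351 °C; k ≥ 80.4 W/(m·K). Survivors: material F, material C.
Normalizing units and computing the index:
  material F: σ_y = 268.0 MPa, ρ = 1840 kg/m³
  material C: σ_y = 527.0 MPa, ρ = 3140 kg/m³
  material C: M = 168 kN·m/kg
  material F: M = 146 kN·m/kg
Material C has the largest M.

material C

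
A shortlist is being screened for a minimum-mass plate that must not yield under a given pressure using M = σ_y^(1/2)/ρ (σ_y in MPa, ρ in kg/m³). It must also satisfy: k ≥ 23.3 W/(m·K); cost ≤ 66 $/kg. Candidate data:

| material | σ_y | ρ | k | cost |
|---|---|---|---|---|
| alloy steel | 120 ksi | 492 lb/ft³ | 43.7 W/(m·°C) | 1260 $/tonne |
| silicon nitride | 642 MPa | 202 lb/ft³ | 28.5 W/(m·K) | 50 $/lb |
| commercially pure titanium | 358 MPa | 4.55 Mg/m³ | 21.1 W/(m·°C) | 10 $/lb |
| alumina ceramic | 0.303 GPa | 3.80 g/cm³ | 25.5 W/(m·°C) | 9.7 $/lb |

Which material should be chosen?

alumina ceramic

Screen on constraints: k ≥ 23.3 W/(m·K); cost ≤ 66 $/kg. Survivors: alloy steel, alumina ceramic.
In SI units:
  alloy steel: σ_y = 827.4 MPa, ρ = 7881 kg/m³
  alumina ceramic: σ_y = 303.0 MPa, ρ = 3800 kg/m³
  alumina ceramic: M = 4.58×10⁻³
  alloy steel: M = 3.65×10⁻³
Alumina ceramic has the largest M.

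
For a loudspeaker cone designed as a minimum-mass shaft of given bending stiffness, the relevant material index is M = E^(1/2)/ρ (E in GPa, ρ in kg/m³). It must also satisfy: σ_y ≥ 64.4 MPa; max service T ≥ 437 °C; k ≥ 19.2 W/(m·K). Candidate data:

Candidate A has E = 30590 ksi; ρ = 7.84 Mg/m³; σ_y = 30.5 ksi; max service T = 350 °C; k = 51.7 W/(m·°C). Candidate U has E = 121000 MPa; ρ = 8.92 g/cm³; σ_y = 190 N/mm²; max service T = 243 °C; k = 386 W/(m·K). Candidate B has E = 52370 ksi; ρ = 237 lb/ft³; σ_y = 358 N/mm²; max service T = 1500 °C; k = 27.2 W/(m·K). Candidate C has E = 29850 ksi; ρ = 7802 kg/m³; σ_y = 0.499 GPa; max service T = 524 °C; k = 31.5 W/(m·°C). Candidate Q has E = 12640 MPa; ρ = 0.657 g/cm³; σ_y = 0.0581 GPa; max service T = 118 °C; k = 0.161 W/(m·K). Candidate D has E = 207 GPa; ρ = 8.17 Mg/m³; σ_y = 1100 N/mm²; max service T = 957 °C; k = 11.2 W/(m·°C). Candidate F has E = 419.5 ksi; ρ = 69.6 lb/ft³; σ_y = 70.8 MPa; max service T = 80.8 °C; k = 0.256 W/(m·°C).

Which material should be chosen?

Screen on constraints: σ_y ≥ 64.4 MPa; max service T ≥ 437 °C; k ≥ 19.2 W/(m·K). Survivors: candidate B, candidate C.
Putting every candidate on a common basis:
  candidate B: E = 361.1 GPa, ρ = 3796 kg/m³
  candidate C: E = 205.8 GPa, ρ = 7802 kg/m³
  candidate B: M = 5.01×10⁻³
  candidate C: M = 1.84×10⁻³
The maximum is for candidate B.

candidate B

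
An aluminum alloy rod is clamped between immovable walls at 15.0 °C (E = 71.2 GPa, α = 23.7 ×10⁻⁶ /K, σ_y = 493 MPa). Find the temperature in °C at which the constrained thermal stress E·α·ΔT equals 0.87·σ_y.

269 °C

E·α·ΔT = 428.9 MPa ⇒ ΔT = 428.9 / (71.20×10³ × 23.7×10⁻⁶) = 254.2 K.
T = 15.0 + 254.2 = 269.2 °C.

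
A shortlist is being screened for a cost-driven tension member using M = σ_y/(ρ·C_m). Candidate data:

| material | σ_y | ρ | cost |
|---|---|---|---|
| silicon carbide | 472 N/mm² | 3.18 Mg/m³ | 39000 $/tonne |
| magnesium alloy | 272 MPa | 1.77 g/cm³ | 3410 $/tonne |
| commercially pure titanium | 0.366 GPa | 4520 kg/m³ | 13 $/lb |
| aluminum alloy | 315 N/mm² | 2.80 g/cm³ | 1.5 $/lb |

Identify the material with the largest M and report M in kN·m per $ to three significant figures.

magnesium alloy, M = 45.1 kN·m per $

Putting every candidate on a common basis:
  silicon carbide: σ_y = 472.0 MPa, ρ = 3180 kg/m³, cost = 39.00 $/kg
  magnesium alloy: σ_y = 272.0 MPa, ρ = 1770 kg/m³, cost = 3.410 $/kg
  commercially pure titanium: σ_y = 366.0 MPa, ρ = 4520 kg/m³, cost = 28.66 $/kg
  aluminum alloy: σ_y = 315.0 MPa, ρ = 2800 kg/m³, cost = 3.307 $/kg
  magnesium alloy: M = 45.1 kN·m per $
  aluminum alloy: M = 34.0 kN·m per $
  silicon carbide: M = 3.81 kN·m per $
  commercially pure titanium: M = 2.83 kN·m per $
Magnesium alloy has the largest M.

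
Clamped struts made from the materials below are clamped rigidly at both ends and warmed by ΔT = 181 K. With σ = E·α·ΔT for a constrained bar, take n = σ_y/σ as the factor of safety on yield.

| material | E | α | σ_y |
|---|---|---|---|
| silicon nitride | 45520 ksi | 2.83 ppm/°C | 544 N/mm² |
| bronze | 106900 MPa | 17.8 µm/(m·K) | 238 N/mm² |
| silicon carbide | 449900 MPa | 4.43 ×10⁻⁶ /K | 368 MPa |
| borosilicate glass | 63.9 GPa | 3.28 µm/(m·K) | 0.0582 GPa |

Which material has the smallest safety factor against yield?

bronze

In consistent units (E in GPa, α in ×10⁻⁶/K, σ_y in MPa):
  silicon nitride: E = 313.8, α = 2.83, σ_y = 544.0 → σ = 161 MPa, n = 3.38
  bronze: E = 106.9, α = 17.8, σ_y = 238.0 → σ = 344 MPa, n = 0.691
  silicon carbide: E = 449.9, α = 4.43, σ_y = 368.0 → σ = 361 MPa, n = 1.02
  borosilicate glass: E = 63.90, α = 3.28, σ_y = 58.20 → σ = 37.9 MPa, n = 1.53
The minimum is bronze at n = 0.691.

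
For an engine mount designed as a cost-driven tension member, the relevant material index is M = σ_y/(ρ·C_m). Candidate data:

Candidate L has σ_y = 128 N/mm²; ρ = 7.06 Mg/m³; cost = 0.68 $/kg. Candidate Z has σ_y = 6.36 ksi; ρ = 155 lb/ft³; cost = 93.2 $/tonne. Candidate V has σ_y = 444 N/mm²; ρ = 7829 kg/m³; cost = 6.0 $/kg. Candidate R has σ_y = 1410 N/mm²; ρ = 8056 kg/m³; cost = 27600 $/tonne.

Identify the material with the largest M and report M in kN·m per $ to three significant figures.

candidate Z, M = 189 kN·m per $

Putting every candidate on a common basis:
  candidate L: σ_y = 128.0 MPa, ρ = 7060 kg/m³, cost = 0.6800 $/kg
  candidate Z: σ_y = 43.85 MPa, ρ = 2483 kg/m³, cost = 0.09320 $/kg
  candidate V: σ_y = 444.0 MPa, ρ = 7829 kg/m³, cost = 6.000 $/kg
  candidate R: σ_y = 1410 MPa, ρ = 8056 kg/m³, cost = 27.60 $/kg
  candidate Z: M = 189 kN·m per $
  candidate L: M = 26.7 kN·m per $
  candidate V: M = 9.45 kN·m per $
  candidate R: M = 6.34 kN·m per $
Candidate Z ranks first.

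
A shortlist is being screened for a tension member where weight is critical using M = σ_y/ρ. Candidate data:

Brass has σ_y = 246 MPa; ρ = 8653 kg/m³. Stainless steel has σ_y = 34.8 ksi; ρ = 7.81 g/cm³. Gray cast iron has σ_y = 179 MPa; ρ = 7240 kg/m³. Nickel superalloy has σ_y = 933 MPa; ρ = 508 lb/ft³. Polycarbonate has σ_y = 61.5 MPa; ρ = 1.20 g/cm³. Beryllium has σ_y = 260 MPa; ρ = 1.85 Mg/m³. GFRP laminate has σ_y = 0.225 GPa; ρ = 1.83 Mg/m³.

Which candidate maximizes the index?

Convert each candidate to consistent units, then evaluate M:
  brass: σ_y = 246.0 MPa, ρ = 8653 kg/m³
  stainless steel: σ_y = 239.9 MPa, ρ = 7810 kg/m³
  gray cast iron: σ_y = 179.0 MPa, ρ = 7240 kg/m³
  nickel superalloy: σ_y = 933.0 MPa, ρ = 8137 kg/m³
  polycarbonate: σ_y = 61.50 MPa, ρ = 1200 kg/m³
  beryllium: σ_y = 260.0 MPa, ρ = 1850 kg/m³
  GFRP laminate: σ_y = 225.0 MPa, ρ = 1830 kg/m³
  beryllium: M = 141 kN·m/kg
  GFRP laminate: M = 123 kN·m/kg
  nickel superalloy: M = 115 kN·m/kg
  polycarbonate: M = 51.2 kN·m/kg
  stainless steel: M = 30.7 kN·m/kg
  brass: M = 28.4 kN·m/kg
  gray cast iron: M = 24.7 kN·m/kg
Highest index: beryllium.

beryllium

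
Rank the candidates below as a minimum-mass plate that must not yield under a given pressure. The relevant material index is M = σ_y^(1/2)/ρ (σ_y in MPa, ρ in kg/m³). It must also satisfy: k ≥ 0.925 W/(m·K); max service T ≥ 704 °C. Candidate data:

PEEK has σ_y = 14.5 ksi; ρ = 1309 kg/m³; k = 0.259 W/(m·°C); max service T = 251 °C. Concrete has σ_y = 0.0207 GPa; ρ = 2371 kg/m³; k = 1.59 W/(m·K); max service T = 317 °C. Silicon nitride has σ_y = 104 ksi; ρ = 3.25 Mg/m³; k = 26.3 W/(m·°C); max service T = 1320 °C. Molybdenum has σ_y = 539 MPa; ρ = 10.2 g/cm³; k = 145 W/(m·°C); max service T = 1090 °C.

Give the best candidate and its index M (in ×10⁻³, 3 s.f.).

silicon nitride, M = 8.24×10⁻³

Screen on constraints: k ≥ 0.925 W/(m·K); max service T ≥ 704 °C. Survivors: silicon nitride, molybdenum.
Putting every candidate on a common basis:
  silicon nitride: σ_y = 717.1 MPa, ρ = 3250 kg/m³
  molybdenum: σ_y = 539.0 MPa, ρ = 10200 kg/m³
  silicon nitride: M = 8.24×10⁻³
  molybdenum: M = 2.28×10⁻³
Silicon nitride has the largest M.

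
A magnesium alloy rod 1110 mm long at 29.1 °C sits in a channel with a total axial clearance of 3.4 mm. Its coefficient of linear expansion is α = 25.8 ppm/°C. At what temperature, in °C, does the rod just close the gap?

α·L₀·ΔT = 3.4 mm ⇒ ΔT = 3.4 / (25.8×10⁻⁶ × 1110.0) = 118.7 K.
T = 29.1 + 118.7 = 147.8 °C.

148 °C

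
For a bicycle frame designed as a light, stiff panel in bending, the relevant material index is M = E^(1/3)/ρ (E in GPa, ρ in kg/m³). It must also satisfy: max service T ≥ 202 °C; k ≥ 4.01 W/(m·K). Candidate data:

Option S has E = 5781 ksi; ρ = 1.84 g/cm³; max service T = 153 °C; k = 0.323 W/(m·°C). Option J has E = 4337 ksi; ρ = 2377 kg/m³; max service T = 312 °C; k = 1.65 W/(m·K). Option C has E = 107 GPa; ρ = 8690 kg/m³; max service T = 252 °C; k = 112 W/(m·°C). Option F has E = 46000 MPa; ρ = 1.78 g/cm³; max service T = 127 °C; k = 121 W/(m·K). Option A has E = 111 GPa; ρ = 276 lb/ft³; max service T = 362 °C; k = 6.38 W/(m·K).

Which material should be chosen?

Screen on constraints: max service T ≥ 202 °C; k ≥ 4.01 W/(m·K). Survivors: option C, option A.
Putting every candidate on a common basis:
  option C: E = 107.0 GPa, ρ = 8690 kg/m³
  option A: E = 111.0 GPa, ρ = 4421 kg/m³
  option A: M = 1.09×10⁻³
  option C: M = 0.546×10⁻³
Highest index: option A.

option A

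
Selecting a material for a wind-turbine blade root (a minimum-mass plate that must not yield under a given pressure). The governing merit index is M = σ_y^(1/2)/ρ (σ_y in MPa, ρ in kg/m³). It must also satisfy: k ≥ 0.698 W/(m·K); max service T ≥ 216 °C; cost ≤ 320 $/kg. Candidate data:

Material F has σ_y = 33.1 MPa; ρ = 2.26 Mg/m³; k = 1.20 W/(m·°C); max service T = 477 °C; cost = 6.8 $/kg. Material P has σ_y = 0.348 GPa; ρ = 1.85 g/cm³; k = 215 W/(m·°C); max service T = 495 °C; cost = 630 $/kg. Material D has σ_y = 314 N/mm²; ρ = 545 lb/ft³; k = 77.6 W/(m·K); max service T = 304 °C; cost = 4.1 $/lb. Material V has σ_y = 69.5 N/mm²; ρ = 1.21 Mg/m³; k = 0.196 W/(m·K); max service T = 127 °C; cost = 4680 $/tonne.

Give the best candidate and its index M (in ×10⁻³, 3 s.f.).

Screen on constraints: k ≥ 0.698 W/(m·K); max service T ≥ 216 °C; cost ≤ 320 $/kg. Survivors: material F, material D.
In SI units:
  material F: σ_y = 33.10 MPa, ρ = 2260 kg/m³
  material D: σ_y = 314.0 MPa, ρ = 8730 kg/m³
  material F: M = 2.55×10⁻³
  material D: M = 2.03×10⁻³
The maximum is for material F.

material F, M = 2.55×10⁻³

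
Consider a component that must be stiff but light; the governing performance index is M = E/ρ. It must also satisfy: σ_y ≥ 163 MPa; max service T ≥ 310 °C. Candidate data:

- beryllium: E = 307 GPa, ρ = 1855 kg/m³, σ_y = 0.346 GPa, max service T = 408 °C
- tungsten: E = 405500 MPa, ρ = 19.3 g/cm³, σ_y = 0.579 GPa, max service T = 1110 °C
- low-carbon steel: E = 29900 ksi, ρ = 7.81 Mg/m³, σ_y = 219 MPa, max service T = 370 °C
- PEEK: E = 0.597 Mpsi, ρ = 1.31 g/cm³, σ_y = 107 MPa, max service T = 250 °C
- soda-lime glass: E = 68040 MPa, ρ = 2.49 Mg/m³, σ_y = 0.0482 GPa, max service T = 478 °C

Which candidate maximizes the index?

beryllium

Screen on constraints: σ_y ≥ 163 MPa; max service T ≥ 310 °C. Survivors: beryllium, tungsten, low-carbon steel.
Normalizing units and computing the index:
  beryllium: E = 307.0 GPa, ρ = 1855 kg/m³
  tungsten: E = 405.5 GPa, ρ = 19300 kg/m³
  low-carbon steel: E = 206.2 GPa, ρ = 7810 kg/m³
  beryllium: M = 165 MN·m/kg
  low-carbon steel: M = 26.4 MN·m/kg
  tungsten: M = 21.0 MN·m/kg
The maximum is for beryllium.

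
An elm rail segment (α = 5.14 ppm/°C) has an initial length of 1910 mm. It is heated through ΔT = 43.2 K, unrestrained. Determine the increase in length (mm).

0.424 mm

ΔL = α·L₀·ΔT = 5.14×10⁻⁶ × 1910 mm × 43.20 K = 0.424 mm.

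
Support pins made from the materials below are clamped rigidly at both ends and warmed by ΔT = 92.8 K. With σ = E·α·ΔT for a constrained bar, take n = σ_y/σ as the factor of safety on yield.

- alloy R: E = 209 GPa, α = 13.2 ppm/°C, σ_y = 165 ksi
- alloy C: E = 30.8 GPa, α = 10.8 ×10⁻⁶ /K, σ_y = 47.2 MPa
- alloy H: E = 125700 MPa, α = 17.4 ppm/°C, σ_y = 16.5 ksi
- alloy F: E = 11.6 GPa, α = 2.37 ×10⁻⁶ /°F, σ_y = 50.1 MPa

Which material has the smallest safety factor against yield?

Converting E to GPa, α to ×10⁻⁶/K, σ_y to MPa, then σ and n for each:
  alloy R: E = 209.0, α = 13.2, σ_y = 1138 → σ = 256 MPa, n = 4.44
  alloy C: E = 30.80, α = 10.8, σ_y = 47.20 → σ = 30.9 MPa, n = 1.53
  alloy H: E = 125.7, α = 17.4, σ_y = 113.8 → σ = 203 MPa, n = 0.560
  alloy F: E = 11.60, α = 4.27, σ_y = 50.10 → σ = 4.59 MPa, n = 10.9
Alloy H has the lowest safety factor, n = 0.560.

alloy H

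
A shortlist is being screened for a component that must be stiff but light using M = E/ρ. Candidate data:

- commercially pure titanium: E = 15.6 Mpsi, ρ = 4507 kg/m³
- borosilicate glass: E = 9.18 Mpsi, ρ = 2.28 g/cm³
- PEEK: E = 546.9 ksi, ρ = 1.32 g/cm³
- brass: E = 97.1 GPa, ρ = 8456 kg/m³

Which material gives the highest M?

borosilicate glass

After converting to SI:
  commercially pure titanium: E = 107.6 GPa, ρ = 4507 kg/m³
  borosilicate glass: E = 63.29 GPa, ρ = 2280 kg/m³
  PEEK: E = 3.771 GPa, ρ = 1320 kg/m³
  brass: E = 97.10 GPa, ρ = 8456 kg/m³
  borosilicate glass: M = 27.8 MN·m/kg
  commercially pure titanium: M = 23.9 MN·m/kg
  brass: M = 11.5 MN·m/kg
  PEEK: M = 2.86 MN·m/kg
Borosilicate glass ranks first.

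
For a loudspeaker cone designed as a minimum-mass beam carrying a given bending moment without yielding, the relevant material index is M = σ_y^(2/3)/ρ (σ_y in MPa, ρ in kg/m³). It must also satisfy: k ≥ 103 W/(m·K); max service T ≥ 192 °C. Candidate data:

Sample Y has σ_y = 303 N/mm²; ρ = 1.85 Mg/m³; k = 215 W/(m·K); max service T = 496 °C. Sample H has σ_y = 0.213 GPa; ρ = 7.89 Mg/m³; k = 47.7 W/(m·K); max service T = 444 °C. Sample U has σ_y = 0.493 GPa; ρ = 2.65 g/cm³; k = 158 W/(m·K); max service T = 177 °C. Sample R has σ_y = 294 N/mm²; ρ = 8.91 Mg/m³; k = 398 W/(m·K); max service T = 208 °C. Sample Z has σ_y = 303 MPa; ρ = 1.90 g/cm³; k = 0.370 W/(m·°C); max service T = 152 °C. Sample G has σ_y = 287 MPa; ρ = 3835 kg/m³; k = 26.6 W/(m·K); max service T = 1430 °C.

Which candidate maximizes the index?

Screen on constraints: k ≥ 103 W/(m·K); max service T ≥ 192 °C. Survivors: sample Y, sample R.
In SI units:
  sample Y: σ_y = 303.0 MPa, ρ = 1850 kg/m³
  sample R: σ_y = 294.0 MPa, ρ = 8910 kg/m³
  sample Y: M = 24.4×10⁻³
  sample R: M = 4.96×10⁻³
Highest index: sample Y.

sample Y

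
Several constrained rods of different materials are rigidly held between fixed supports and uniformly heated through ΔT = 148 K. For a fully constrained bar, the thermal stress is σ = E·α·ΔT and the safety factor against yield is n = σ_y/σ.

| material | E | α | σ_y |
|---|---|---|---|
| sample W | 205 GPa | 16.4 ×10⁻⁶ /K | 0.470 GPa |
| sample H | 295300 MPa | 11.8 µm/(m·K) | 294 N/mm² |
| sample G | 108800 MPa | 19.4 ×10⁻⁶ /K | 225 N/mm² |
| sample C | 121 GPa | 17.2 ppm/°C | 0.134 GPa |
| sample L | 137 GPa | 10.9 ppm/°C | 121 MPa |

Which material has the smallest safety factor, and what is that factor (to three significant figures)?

Converting E to GPa, α to ×10⁻⁶/K, σ_y to MPa, then σ and n for each:
  sample W: E = 205.0, α = 16.4, σ_y = 470.0 → σ = 498 MPa, n = 0.945
  sample H: E = 295.3, α = 11.8, σ_y = 294.0 → σ = 516 MPa, n = 0.570
  sample G: E = 108.8, α = 19.4, σ_y = 225.0 → σ = 312 MPa, n = 0.720
  sample C: E = 121.0, α = 17.2, σ_y = 134.0 → σ = 308 MPa, n = 0.435
  sample L: E = 137.0, α = 10.9, σ_y = 121.0 → σ = 221 MPa, n = 0.547
Smallest n: sample C with n = 0.435.

sample C, n = 0.435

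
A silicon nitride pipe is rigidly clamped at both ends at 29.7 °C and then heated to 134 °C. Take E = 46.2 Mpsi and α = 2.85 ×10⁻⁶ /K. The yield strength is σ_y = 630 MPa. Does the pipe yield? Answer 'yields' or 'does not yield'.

does not yield

E = 46.2 Mpsi = 318.5 GPa.
ΔT = 104.3 K. Constrained thermal stress σ = E·α·ΔT = 318.5×10³ MPa × 2.85×10⁻⁶ × 104.3 = 94.7 MPa (compressive).
Compare to σ_y = 630 MPa: σ < σ_y, so it does not yield.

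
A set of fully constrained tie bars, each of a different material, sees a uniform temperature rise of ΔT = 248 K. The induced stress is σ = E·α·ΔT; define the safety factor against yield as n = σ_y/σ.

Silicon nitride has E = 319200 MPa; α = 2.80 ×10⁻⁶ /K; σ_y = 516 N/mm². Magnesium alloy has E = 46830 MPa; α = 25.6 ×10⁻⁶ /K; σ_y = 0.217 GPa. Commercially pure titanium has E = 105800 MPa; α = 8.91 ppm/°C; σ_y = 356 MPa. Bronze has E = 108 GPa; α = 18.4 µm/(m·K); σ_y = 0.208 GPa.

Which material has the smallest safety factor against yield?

Converting E to GPa, α to ×10⁻⁶/K, σ_y to MPa, then σ and n for each:
  silicon nitride: E = 319.2, α = 2.80, σ_y = 516.0 → σ = 222 MPa, n = 2.33
  magnesium alloy: E = 46.83, α = 25.6, σ_y = 217.0 → σ = 297 MPa, n = 0.730
  commercially pure titanium: E = 105.8, α = 8.91, σ_y = 356.0 → σ = 234 MPa, n = 1.52
  bronze: E = 108.0, α = 18.4, σ_y = 208.0 → σ = 493 MPa, n = 0.422
Smallest n: bronze with n = 0.422.

bronze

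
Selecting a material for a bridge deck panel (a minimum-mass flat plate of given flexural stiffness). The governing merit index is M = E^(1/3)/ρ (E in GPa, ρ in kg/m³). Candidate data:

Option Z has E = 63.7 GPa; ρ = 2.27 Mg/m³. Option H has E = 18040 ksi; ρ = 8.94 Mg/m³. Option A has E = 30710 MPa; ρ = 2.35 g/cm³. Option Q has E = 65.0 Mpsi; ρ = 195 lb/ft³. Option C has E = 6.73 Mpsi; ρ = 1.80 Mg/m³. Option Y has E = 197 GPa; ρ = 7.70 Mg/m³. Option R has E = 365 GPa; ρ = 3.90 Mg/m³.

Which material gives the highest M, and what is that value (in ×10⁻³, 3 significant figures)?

In SI units:
  option Z: E = 63.70 GPa, ρ = 2270 kg/m³
  option H: E = 124.4 GPa, ρ = 8940 kg/m³
  option A: E = 30.71 GPa, ρ = 2350 kg/m³
  option Q: E = 448.2 GPa, ρ = 3124 kg/m³
  option C: E = 46.40 GPa, ρ = 1800 kg/m³
  option Y: E = 197.0 GPa, ρ = 7700 kg/m³
  option R: E = 365.0 GPa, ρ = 3900 kg/m³
  option Q: M = 2.45×10⁻³
  option C: M = 2.00×10⁻³
  option R: M = 1.83×10⁻³
  option Z: M = 1.76×10⁻³
  option A: M = 1.33×10⁻³
  option Y: M = 0.756×10⁻³
  option H: M = 0.558×10⁻³
Option Q ranks first.

option Q, M = 2.45×10⁻³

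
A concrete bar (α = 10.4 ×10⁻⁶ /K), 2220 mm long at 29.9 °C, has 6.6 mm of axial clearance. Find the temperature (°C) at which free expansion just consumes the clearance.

316 °C

α·L₀·ΔT = 6.6 mm ⇒ ΔT = 6.6 / (10.4×10⁻⁶ × 2220.0) = 285.9 K.
T = 29.9 + 285.9 = 315.8 °C.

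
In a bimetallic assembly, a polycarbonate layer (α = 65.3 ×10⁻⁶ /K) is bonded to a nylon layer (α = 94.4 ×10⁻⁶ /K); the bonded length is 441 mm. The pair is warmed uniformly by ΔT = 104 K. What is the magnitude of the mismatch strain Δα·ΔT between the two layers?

3.03×10⁻³

Δα = |65.3 − 94.4|×10⁻⁶/K = 29.1×10⁻⁶/K.
Mismatch strain = Δα·ΔT = 29.1×10⁻⁶ × 104.0 = 3.03×10⁻³.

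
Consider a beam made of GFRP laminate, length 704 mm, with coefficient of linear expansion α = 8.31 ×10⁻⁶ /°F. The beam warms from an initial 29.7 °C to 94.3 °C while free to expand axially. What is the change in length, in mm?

Convert α: 8.31×10⁻⁶/°F × (9/5) = 15.0×10⁻⁶/K.
ΔT = 94.3 − 29.7 = 64.60 K.
ΔL = α·L₀·ΔT = 15.0×10⁻⁶ × 704 mm × 64.60 K = 0.680 mm.

0.680 mm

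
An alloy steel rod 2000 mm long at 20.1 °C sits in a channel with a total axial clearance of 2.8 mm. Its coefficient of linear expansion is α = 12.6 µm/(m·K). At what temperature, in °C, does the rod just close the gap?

α·L₀·ΔT = 2.8 mm ⇒ ΔT = 2.8 / (12.6×10⁻⁶ × 2000.0) = 111.1 K.
T = 20.1 + 111.1 = 131.2 °C.

131 °C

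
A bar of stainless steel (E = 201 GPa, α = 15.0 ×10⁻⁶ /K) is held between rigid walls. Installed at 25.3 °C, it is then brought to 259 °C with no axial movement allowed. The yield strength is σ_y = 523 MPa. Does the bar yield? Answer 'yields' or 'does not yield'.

ΔT = 233.7 K. Constrained thermal stress σ = E·α·ΔT = 201.0×10³ MPa × 15.0×10⁻⁶ × 233.7 = 705 MPa (compressive).
Compare to σ_y = 523 MPa: σ ≥ σ_y, so it yields.

yields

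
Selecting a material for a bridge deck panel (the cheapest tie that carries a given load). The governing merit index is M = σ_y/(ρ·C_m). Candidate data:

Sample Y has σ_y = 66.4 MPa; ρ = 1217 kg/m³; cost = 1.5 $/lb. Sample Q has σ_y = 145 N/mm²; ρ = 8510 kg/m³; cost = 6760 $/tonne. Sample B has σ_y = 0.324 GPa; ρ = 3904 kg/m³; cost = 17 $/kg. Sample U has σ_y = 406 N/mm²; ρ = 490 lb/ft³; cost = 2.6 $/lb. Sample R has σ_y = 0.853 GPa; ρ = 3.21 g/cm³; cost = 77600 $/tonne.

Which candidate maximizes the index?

After converting to SI:
  sample Y: σ_y = 66.40 MPa, ρ = 1217 kg/m³, cost = 3.307 $/kg
  sample Q: σ_y = 145.0 MPa, ρ = 8510 kg/m³, cost = 6.760 $/kg
  sample B: σ_y = 324.0 MPa, ρ = 3904 kg/m³, cost = 17.00 $/kg
  sample U: σ_y = 406.0 MPa, ρ = 7849 kg/m³, cost = 5.732 $/kg
  sample R: σ_y = 853.0 MPa, ρ = 3210 kg/m³, cost = 77.60 $/kg
  sample Y: M = 16.5 kN·m per $
  sample U: M = 9.02 kN·m per $
  sample B: M = 4.88 kN·m per $
  sample R: M = 3.42 kN·m per $
  sample Q: M = 2.52 kN·m per $
Highest index: sample Y.

sample Y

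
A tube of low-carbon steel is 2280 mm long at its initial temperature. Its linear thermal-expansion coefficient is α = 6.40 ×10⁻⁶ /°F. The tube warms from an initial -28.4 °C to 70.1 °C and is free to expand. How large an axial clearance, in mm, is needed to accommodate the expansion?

Convert α: 6.40×10⁻⁶/°F × (9/5) = 11.5×10⁻⁶/K.
ΔT = 70.1 − (-28.4) = 98.50 K.
ΔL = α·L₀·ΔT = 11.5×10⁻⁶ × 2280 mm × 98.50 K = 2.59 mm.

2.59 mm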